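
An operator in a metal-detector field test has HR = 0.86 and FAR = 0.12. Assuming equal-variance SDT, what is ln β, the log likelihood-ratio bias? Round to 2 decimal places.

ln β = 0.11

z(H) = z(0.86) = 1.080
z(FA) = z(0.12) = -1.175
ln β = −½·[z(H)² − z(FA)²] = −0.5 × (1.166 − 1.381) = 0.1075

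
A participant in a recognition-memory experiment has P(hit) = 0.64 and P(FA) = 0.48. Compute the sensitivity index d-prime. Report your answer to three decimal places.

Φ⁻¹(H) = 0.3585
Φ⁻¹(FA) = -0.0502
d' = z(H) − z(FA) = 0.3585 − (-0.0502) = 0.4087

d-prime = 0.409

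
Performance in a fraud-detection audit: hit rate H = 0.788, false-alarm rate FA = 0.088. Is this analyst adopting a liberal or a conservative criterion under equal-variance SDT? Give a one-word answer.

z(H) = 0.800, z(FA) = -1.353
c = −½·(z(H) + z(FA)) = 0.2765
c > 0 → conservative criterion (biased toward responding “no”).

conservative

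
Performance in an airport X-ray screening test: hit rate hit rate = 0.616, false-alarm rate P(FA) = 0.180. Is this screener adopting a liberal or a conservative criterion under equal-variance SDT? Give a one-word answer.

conservative

z(H) = 0.295, z(FA) = -0.915
c = −½·(z(H) + z(FA)) = 0.310
c > 0 → conservative criterion (biased toward responding “no”).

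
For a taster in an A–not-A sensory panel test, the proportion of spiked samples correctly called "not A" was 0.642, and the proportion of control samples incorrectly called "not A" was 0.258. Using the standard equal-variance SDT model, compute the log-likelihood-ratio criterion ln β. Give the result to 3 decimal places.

ln β = 0.145

Φ⁻¹(H) = Φ⁻¹(0.642) = 0.3638
Φ⁻¹(FA) = Φ⁻¹(0.258) = -0.6495
ln β = −½·[z(H)² − z(FA)²] = −0.5 × (0.1324 − 0.4219) = 0.14475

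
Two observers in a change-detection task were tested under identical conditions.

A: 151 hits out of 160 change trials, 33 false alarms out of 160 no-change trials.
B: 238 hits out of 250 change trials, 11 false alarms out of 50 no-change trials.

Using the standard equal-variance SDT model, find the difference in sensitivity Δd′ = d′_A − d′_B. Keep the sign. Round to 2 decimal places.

A: z(0.9437) = 1.587, z(0.2062) = -0.820, d' = 2.407
B: z(0.9520) = 1.665, z(0.2200) = -0.772, d' = 2.437
Δd' = d'_A − d'_B = 2.407 − 2.437 = -0.030
B has the higher sensitivity.

Δd′ = -0.03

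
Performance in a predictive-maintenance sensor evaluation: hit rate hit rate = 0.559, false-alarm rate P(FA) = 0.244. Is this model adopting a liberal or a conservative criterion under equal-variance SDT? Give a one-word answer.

z(H) = 0.148, z(FA) = -0.693
c = −½·(z(H) + z(FA)) = 0.2725
c > 0 → conservative criterion (biased toward responding “no”).

conservative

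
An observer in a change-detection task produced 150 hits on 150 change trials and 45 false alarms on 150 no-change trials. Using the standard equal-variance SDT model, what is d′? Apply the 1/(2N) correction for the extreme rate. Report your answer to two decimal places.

d′ = 3.24

The hit rate is 150/150 = 1, so apply the 1/(2N) correction: H → 1 − 1/(2·150) = 0.99667.
z(H) = z(0.99667) = 2.713
z(FA) = z(0.30000) = -0.524
d' = 2.713 − (-0.524) = 3.237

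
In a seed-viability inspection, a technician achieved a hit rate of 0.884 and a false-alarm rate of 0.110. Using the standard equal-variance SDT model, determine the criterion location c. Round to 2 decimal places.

z(H) = 1.195
z(FA) = -1.227
c = −½·[z(H) + z(FA)] = −0.5 × (1.195 + (-1.227)) = 0.016

c = 0.02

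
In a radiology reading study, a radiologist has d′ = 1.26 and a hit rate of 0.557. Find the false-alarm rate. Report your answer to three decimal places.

z(hit rate) = z(0.557) = 0.1434
z(FA) = z(H) − d' = 0.1434 − 1.26 = -1.1166
false-alarm rate = Φ(-1.1166) = 0.1321

false-alarm rate = 0.132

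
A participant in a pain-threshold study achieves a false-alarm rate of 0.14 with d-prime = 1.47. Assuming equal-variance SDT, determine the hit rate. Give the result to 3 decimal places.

z(false-alarm rate) = z(0.14) = -1.0803
z(H) = z(FA) + d' = -1.0803 + 1.47 = 0.3897
hit rate = Φ(0.3897) = 0.6516

hit rate = 0.652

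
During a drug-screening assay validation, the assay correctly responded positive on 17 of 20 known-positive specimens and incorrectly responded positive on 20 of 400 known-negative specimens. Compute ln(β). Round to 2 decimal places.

ln β = 0.82

H = 17/20 = 0.8500
FA = 20/400 = 0.0500
Φ⁻¹(0.8500) = 1.036, Φ⁻¹(0.0500) = -1.645
ln β = −½·[z(H)² − z(FA)²] = −0.5 × (1.073 − 2.706) = 0.8165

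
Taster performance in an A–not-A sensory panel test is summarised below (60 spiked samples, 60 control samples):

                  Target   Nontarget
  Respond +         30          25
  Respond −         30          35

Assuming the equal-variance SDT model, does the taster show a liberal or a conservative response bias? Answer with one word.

conservative

z(H) = 0.000, z(FA) = -0.210
c = −½·(z(H) + z(FA)) = 0.105
c > 0 → conservative criterion (biased toward responding “no”).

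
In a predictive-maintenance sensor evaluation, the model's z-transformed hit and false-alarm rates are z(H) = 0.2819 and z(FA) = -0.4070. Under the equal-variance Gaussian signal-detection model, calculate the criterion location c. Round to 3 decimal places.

c = −½·[z(H) + z(FA)] = −½·(0.2819 + (-0.4070)) = 0.06255
c > 0: the model has a conservative response bias.

c = 0.063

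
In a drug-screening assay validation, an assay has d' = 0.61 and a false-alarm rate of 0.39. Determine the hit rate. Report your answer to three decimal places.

hit rate = 0.630

z(false-alarm rate) = z(0.39) = -0.2793
z(H) = z(FA) + d' = -0.2793 + 0.61 = 0.3307
hit rate = Φ(0.3307) = 0.6296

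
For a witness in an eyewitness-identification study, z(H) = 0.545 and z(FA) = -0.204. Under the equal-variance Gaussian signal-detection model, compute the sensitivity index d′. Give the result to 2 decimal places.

d' = z(H) − z(FA) = 0.545 − (-0.204) = 0.749

d′ = 0.75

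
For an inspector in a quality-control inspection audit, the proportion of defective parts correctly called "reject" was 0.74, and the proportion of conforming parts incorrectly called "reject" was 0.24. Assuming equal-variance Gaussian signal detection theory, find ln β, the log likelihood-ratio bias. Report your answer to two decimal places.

ln β = 0.04

Φ⁻¹(H) = Φ⁻¹(0.74) = 0.643
Φ⁻¹(FA) = Φ⁻¹(0.24) = -0.706
ln β = −½·[z(H)² − z(FA)²] = −0.5 × (0.413 − 0.498) = 0.0425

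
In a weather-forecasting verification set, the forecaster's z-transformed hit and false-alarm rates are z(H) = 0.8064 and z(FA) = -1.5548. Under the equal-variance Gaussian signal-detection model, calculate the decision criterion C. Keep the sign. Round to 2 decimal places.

C = 0.37

c = −½·[z(H) + z(FA)] = −½·(0.8064 + (-1.5548)) = 0.3742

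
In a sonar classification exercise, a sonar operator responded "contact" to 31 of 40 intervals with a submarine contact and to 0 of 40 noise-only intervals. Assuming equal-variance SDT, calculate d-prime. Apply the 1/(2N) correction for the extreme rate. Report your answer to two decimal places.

d-prime = 3.00

The false-alarm rate is 0/40 = 0, so apply the 1/(2N) correction: FA → 1/(2·40) = 0.01250.
z(H) = z(0.77500) = 0.755
z(FA) = z(0.01250) = -2.241
d' = 0.755 − (-2.241) = 2.996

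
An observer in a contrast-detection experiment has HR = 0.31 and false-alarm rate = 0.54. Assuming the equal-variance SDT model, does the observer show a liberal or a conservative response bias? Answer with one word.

z(H) = -0.496, z(FA) = 0.100
c = −½·(z(H) + z(FA)) = 0.198
c > 0 → conservative criterion (biased toward responding “no”).

conservative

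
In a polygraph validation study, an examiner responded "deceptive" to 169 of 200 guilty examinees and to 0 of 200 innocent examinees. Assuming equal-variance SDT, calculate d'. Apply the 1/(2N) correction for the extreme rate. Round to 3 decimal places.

The false-alarm rate is 0/200 = 0, so apply the 1/(2N) correction: FA → 1/(2·200) = 0.00250.
z(H) = z(0.84500) = 1.0152
z(FA) = z(0.00250) = -2.8070
d' = 1.0152 − (-2.8070) = 3.8222

d' = 3.822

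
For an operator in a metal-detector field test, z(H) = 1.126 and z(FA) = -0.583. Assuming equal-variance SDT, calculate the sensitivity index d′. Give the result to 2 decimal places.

d′ = 1.71

d' = z(H) − z(FA) = 1.126 − (-0.583) = 1.709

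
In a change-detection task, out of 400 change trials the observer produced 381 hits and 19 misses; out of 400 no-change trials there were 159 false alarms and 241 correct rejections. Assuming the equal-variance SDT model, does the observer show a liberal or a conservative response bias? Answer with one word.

z(H) = 1.670, z(FA) = -0.260
c = −½·(z(H) + z(FA)) = -0.705
c < 0 → liberal criterion (biased toward responding “yes”).

liberal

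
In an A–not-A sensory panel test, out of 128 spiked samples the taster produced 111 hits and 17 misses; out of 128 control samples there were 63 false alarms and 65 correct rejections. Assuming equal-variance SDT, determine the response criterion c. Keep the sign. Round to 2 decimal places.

c = -0.55

H = 111/128 = 0.8672
FA = 63/128 = 0.4922
z(H) = 1.1133
z(FA) = -0.0196
c = −½·[z(H) + z(FA)] = −0.5 × (1.1133 + (-0.0196)) = -0.54685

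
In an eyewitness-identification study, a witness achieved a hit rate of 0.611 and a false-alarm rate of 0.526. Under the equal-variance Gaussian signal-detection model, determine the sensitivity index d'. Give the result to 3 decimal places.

z(H) = z(0.611) = 0.2819
z(FA) = z(0.526) = 0.0652
d' = z(H) − z(FA) = 0.2819 − 0.0652 = 0.2167

d' = 0.217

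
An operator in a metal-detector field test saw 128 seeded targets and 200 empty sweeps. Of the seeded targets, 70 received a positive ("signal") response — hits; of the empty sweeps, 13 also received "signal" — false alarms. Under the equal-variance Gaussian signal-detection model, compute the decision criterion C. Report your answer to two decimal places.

H = 70/128 = 0.5469
FA = 13/200 = 0.0650
Φ⁻¹(0.5469) = 0.118, Φ⁻¹(0.0650) = -1.514
c = −½·[z(H) + z(FA)] = −0.5 × (0.118 + (-1.514)) = 0.698
c > 0: the operator has a conservative response bias.

C = 0.70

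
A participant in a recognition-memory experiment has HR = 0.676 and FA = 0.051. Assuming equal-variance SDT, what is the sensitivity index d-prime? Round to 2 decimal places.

Φ⁻¹(0.676) = 0.457, Φ⁻¹(0.051) = -1.635
d' = z(H) − z(FA) = 0.457 − (-1.635) = 2.092

d-prime = 2.09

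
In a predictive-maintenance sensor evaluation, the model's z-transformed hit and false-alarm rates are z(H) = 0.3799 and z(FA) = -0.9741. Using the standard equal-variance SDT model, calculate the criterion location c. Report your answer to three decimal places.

c = −½·[z(H) + z(FA)] = −½·(0.3799 + (-0.9741)) = 0.2971

c = 0.297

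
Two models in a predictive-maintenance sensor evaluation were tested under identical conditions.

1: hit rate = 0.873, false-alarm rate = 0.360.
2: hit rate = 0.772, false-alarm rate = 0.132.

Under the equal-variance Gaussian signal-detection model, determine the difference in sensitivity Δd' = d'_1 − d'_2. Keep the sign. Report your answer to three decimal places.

Δd' = -0.363

1: z(0.873) = 1.1407, z(0.360) = -0.3585, d' = 1.4992
2: z(0.772) = 0.7454, z(0.132) = -1.1170, d' = 1.8624
Δd' = d'_1 − d'_2 = 1.4992 − 1.8624 = -0.3632
2 has the higher sensitivity.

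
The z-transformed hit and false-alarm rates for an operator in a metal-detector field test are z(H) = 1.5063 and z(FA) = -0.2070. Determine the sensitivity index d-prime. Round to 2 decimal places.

d' = z(H) − z(FA) = 1.5063 − (-0.2070) = 1.7133

d-prime = 1.71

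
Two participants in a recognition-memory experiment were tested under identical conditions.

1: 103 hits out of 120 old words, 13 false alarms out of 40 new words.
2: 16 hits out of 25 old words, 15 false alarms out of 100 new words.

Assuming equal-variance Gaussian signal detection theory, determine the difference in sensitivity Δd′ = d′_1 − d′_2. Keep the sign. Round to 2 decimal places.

Δd′ = 0.13

1: z(0.8583) = 1.073, z(0.3250) = -0.454, d' = 1.527
2: z(0.6400) = 0.358, z(0.1500) = -1.036, d' = 1.394
Δd' = d'_1 − d'_2 = 1.527 − 1.394 = 0.133
1 has the higher sensitivity.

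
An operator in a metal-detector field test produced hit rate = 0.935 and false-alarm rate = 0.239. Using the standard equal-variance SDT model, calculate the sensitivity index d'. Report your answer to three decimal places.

d' = 2.224

Φ⁻¹(H) = 1.5141
Φ⁻¹(FA) = -0.7095
d' = z(H) − z(FA) = 1.5141 − (-0.7095) = 2.2236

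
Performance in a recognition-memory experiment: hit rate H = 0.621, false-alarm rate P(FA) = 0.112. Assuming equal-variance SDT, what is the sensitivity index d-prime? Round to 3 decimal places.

d-prime = 1.524

z(0.621) = 0.3081, z(0.112) = -1.2160
d' = z(H) − z(FA) = 0.3081 − (-1.2160) = 1.5241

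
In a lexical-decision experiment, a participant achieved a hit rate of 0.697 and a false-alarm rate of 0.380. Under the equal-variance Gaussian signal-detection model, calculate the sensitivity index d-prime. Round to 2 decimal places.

Φ⁻¹(H) = 0.5158
Φ⁻¹(FA) = -0.3055
d' = z(H) − z(FA) = 0.5158 − (-0.3055) = 0.8213

d-prime = 0.82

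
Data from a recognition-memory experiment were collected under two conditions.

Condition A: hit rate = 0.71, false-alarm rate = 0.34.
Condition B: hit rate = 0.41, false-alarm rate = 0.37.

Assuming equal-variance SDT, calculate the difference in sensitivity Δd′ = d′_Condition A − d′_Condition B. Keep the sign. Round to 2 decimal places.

Δd′ = 0.86

Condition A: z(0.71) = 0.553, z(0.34) = -0.412, d' = 0.965
Condition B: z(0.41) = -0.228, z(0.37) = -0.332, d' = 0.104
Δd' = d'_Condition A − d'_Condition B = 0.965 − 0.104 = 0.861
Condition A has the higher sensitivity.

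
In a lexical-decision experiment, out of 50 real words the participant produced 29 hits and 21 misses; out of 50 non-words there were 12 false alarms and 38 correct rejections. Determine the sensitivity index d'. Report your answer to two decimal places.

d' = 0.91

H = 29/50 = 0.5800
FA = 12/50 = 0.2400
z(H) = z(0.5800) = 0.202
z(FA) = z(0.2400) = -0.706
d' = z(H) − z(FA) = 0.202 − (-0.706) = 0.908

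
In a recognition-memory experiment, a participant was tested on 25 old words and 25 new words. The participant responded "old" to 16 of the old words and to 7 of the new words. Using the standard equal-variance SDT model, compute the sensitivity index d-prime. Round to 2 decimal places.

d-prime = 0.94

H = 16/25 = 0.6400
FA = 7/25 = 0.2800
Φ⁻¹(H) = Φ⁻¹(0.6400) = 0.358
Φ⁻¹(FA) = Φ⁻¹(0.2800) = -0.583
d' = z(H) − z(FA) = 0.358 − (-0.583) = 0.941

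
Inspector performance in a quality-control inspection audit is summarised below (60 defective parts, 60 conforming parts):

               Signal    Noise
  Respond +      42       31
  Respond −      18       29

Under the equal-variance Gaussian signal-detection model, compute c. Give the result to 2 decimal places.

c = -0.28

H = 42/60 = 0.7000
FA = 31/60 = 0.5167
z(0.7000) = 0.5244, z(0.5167) = 0.0419
c = −½·[z(H) + z(FA)] = −0.5 × (0.5244 + 0.0419) = -0.28315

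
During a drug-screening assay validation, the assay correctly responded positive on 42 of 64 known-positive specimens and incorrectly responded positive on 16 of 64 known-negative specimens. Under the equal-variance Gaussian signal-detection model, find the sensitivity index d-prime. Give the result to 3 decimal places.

H = 42/64 = 0.6562
FA = 16/64 = 0.2500
Φ⁻¹(H) = 0.4021
Φ⁻¹(FA) = -0.6745
d' = z(H) − z(FA) = 0.4021 − (-0.6745) = 1.0766

d-prime = 1.077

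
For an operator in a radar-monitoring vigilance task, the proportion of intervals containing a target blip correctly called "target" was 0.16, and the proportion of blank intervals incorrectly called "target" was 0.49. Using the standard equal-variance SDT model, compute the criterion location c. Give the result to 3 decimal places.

Φ⁻¹(H) = Φ⁻¹(0.16) = -0.9945
Φ⁻¹(FA) = Φ⁻¹(0.49) = -0.0251
c = −½·[z(H) + z(FA)] = −0.5 × (-0.9945 + (-0.0251)) = 0.5098

c = 0.510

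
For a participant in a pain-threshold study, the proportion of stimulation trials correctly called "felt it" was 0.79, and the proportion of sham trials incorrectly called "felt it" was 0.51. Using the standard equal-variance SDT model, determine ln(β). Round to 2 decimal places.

ln β = -0.32

z(H) = z(0.79) = 0.806
z(FA) = z(0.51) = 0.025
ln β = −½·[z(H)² − z(FA)²] = −0.5 × (0.650 − 0.001) = -0.3245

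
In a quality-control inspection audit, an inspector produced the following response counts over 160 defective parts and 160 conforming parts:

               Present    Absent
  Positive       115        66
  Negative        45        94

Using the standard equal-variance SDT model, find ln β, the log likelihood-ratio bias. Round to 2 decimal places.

H = 115/160 = 0.7188
FA = 66/160 = 0.4125
z(H) = z(0.7188) = 0.579
z(FA) = z(0.4125) = -0.221
ln β = −½·[z(H)² − z(FA)²] = −0.5 × (0.335 − 0.049) = -0.143

ln β = -0.14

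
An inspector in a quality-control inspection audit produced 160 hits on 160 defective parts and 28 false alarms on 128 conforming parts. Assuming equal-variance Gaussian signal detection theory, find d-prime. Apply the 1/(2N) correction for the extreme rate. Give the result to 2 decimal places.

d-prime = 3.51

The hit rate is 160/160 = 1, so apply the 1/(2N) correction: H → 1 − 1/(2·160) = 0.99687.
z(H) = z(0.99687) = 2.734
z(FA) = z(0.21875) = -0.776
d' = 2.734 − (-0.776) = 3.510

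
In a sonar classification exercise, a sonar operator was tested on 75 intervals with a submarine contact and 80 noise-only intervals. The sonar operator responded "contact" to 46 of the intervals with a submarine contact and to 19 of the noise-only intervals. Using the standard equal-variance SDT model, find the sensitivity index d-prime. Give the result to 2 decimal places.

H = 46/75 = 0.6133
FA = 19/80 = 0.2375
Φ⁻¹(H) = 0.2879
Φ⁻¹(FA) = -0.7144
d' = z(H) − z(FA) = 0.2879 − (-0.7144) = 1.0023

d-prime = 1.00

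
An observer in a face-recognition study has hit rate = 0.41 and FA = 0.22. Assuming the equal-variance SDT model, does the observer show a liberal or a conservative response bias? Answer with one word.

conservative

z(H) = -0.228, z(FA) = -0.772
c = −½·(z(H) + z(FA)) = 0.500
c > 0 → conservative criterion (biased toward responding “no”).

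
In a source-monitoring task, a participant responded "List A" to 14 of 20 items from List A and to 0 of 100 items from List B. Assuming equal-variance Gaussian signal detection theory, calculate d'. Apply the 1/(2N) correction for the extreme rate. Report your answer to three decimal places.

The false-alarm rate is 0/100 = 0, so apply the 1/(2N) correction: FA → 1/(2·100) = 0.00500.
z(H) = z(0.70000) = 0.5244
z(FA) = z(0.00500) = -2.5758
d' = 0.5244 − (-2.5758) = 3.1002

d' = 3.100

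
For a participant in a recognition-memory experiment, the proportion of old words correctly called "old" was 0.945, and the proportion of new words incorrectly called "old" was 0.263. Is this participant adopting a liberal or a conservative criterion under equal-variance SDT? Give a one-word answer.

liberal

z(H) = 1.598, z(FA) = -0.634
c = −½·(z(H) + z(FA)) = -0.482
c < 0 → liberal criterion (biased toward responding “yes”).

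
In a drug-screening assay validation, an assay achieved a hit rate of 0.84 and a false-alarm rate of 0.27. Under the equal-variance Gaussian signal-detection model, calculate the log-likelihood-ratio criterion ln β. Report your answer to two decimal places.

ln β = -0.31

Φ⁻¹(H) = Φ⁻¹(0.84) = 0.994
Φ⁻¹(FA) = Φ⁻¹(0.27) = -0.613
ln β = −½·[z(H)² − z(FA)²] = −0.5 × (0.988 − 0.376) = -0.306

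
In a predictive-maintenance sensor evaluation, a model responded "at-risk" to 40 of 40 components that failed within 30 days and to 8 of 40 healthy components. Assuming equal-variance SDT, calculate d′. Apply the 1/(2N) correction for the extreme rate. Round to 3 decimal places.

The hit rate is 40/40 = 1, so apply the 1/(2N) correction: H → 1 − 1/(2·40) = 0.98750.
z(H) = z(0.98750) = 2.2414
z(FA) = z(0.20000) = -0.8416
d' = 2.2414 − (-0.8416) = 3.0830

d′ = 3.083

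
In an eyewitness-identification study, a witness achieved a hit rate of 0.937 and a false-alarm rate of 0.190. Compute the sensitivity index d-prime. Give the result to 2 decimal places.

d-prime = 2.41

Φ⁻¹(0.937) = 1.530, Φ⁻¹(0.190) = -0.878
d' = z(H) − z(FA) = 1.530 − (-0.878) = 2.408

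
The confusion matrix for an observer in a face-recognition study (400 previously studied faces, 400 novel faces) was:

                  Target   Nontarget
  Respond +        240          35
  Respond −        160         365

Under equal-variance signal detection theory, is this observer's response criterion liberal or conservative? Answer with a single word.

z(H) = 0.253, z(FA) = -1.356
c = −½·(z(H) + z(FA)) = 0.5515
c > 0 → conservative criterion (biased toward responding “no”).

conservative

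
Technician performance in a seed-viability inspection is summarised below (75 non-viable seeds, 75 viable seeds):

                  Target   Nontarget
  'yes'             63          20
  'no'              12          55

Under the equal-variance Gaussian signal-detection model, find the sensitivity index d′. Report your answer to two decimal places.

H = 63/75 = 0.8400
FA = 20/75 = 0.2667
z(H) = z(0.8400) = 0.994
z(FA) = z(0.2667) = -0.623
d' = z(H) − z(FA) = 0.994 − (-0.623) = 1.617

d′ = 1.62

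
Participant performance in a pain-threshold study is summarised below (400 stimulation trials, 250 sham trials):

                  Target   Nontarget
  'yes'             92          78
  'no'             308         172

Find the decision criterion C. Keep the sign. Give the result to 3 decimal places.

C = 0.615

H = 92/400 = 0.2300
FA = 78/250 = 0.3120
z(H) = -0.7388
z(FA) = -0.4902
c = −½·[z(H) + z(FA)] = −0.5 × (-0.7388 + (-0.4902)) = 0.6145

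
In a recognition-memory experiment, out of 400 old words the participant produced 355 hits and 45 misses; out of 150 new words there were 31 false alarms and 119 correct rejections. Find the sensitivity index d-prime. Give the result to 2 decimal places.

H = 355/400 = 0.8875
FA = 31/150 = 0.2067
z(H) = z(0.8875) = 1.213
z(FA) = z(0.2067) = -0.818
d' = z(H) − z(FA) = 1.213 − (-0.818) = 2.031

d-prime = 2.03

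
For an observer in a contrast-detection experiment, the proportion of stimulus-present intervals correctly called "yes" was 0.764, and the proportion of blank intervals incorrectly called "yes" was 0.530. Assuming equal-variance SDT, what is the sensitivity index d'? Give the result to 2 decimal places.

d' = 0.64

Φ⁻¹(0.764) = 0.7192, Φ⁻¹(0.530) = 0.0753
d' = z(H) − z(FA) = 0.7192 − 0.0753 = 0.6439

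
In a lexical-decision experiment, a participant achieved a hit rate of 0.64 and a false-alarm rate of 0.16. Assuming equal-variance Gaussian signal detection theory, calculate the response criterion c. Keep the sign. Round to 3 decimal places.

c = 0.318

z(H) = 0.3585
z(FA) = -0.9945
c = −½·[z(H) + z(FA)] = −0.5 × (0.3585 + (-0.9945)) = 0.3180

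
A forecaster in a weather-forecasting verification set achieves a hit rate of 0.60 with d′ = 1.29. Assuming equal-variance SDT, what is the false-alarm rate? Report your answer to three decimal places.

false-alarm rate = 0.150

z(hit rate) = z(0.60) = 0.2533
z(FA) = z(H) − d' = 0.2533 − 1.29 = -1.0367
false-alarm rate = Φ(-1.0367) = 0.1499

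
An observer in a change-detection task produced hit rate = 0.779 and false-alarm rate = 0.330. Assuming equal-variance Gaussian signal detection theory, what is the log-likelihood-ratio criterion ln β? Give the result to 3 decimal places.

ln β = -0.199

Φ⁻¹(H) = 0.7688
Φ⁻¹(FA) = -0.4399
ln β = −½·[z(H)² − z(FA)²] = −0.5 × (0.5911 − 0.1935) = -0.1988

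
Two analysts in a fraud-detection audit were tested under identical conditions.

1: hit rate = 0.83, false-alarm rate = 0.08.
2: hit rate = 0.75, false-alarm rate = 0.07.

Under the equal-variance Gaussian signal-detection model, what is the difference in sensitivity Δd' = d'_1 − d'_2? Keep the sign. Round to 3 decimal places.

Δd' = 0.209

1: z(0.83) = 0.9542, z(0.08) = -1.4051, d' = 2.3593
2: z(0.75) = 0.6745, z(0.07) = -1.4758, d' = 2.1503
Δd' = d'_1 − d'_2 = 2.3593 − 2.1503 = 0.2090
1 has the higher sensitivity.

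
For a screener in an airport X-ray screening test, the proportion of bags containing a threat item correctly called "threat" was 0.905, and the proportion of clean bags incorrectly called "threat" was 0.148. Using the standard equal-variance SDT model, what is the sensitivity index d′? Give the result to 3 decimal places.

d′ = 2.356

z(H) = z(0.905) = 1.3106
z(FA) = z(0.148) = -1.0450
d' = z(H) − z(FA) = 1.3106 − (-1.0450) = 2.3556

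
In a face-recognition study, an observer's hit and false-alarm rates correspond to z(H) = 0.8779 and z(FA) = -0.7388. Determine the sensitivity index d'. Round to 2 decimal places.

d' = z(H) − z(FA) = 0.8779 − (-0.7388) = 1.6167

d' = 1.62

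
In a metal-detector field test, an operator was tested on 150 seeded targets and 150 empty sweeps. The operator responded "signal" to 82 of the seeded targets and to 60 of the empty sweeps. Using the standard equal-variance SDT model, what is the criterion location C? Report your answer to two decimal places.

H = 82/150 = 0.5467
FA = 60/150 = 0.4000
z(H) = 0.117
z(FA) = -0.253
c = −½·[z(H) + z(FA)] = −0.5 × (0.117 + (-0.253)) = 0.068
c > 0: the operator has a conservative response bias.

C = 0.07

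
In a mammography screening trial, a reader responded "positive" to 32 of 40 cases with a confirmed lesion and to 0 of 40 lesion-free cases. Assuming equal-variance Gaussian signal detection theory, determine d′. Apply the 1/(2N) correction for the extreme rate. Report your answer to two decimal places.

d′ = 3.08

The false-alarm rate is 0/40 = 0, so apply the 1/(2N) correction: FA → 1/(2·40) = 0.01250.
z(H) = z(0.80000) = 0.842
z(FA) = z(0.01250) = -2.241
d' = 0.842 − (-2.241) = 3.083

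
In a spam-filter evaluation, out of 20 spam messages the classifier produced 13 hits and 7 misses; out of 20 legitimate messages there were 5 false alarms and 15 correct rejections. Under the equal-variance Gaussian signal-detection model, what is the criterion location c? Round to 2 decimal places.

H = 13/20 = 0.6500
FA = 5/20 = 0.2500
z(H) = z(0.6500) = 0.385
z(FA) = z(0.2500) = -0.674
c = −½·[z(H) + z(FA)] = −0.5 × (0.385 + (-0.674)) = 0.1445

c = 0.14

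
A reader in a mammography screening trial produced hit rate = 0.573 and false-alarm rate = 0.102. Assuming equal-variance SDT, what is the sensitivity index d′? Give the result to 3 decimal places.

z(H) = z(0.573) = 0.1840
z(FA) = z(0.102) = -1.2702
d' = z(H) − z(FA) = 0.1840 − (-1.2702) = 1.4542

d′ = 1.454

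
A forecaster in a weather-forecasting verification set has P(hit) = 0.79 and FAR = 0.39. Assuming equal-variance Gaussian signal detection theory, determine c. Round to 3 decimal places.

c = -0.264

z(0.79) = 0.8064, z(0.39) = -0.2793
c = −½·[z(H) + z(FA)] = −0.5 × (0.8064 + (-0.2793)) = -0.26355
c < 0: the forecaster has a liberal response bias.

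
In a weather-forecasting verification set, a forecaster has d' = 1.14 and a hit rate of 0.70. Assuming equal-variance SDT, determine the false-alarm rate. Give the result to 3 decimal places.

z(hit rate) = z(0.70) = 0.5244
z(FA) = z(H) − d' = 0.5244 − 1.14 = -0.6156
false-alarm rate = Φ(-0.6156) = 0.2691

false-alarm rate = 0.269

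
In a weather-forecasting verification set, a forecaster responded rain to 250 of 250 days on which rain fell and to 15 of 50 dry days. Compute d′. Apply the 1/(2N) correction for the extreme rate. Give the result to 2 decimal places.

The hit rate is 250/250 = 1, so apply the 1/(2N) correction: H → 1 − 1/(2·250) = 0.99800.
z(H) = z(0.99800) = 2.878
z(FA) = z(0.30000) = -0.524
d' = 2.878 − (-0.524) = 3.402

d′ = 3.40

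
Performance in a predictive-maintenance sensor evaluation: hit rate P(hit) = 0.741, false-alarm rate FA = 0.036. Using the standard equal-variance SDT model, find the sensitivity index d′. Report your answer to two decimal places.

d′ = 2.45

z(H) = z(0.741) = 0.6464
z(FA) = z(0.036) = -1.7991
d' = z(H) − z(FA) = 0.6464 − (-1.7991) = 2.4455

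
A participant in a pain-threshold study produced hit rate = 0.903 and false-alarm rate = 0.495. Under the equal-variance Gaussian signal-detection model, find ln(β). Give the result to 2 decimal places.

Φ⁻¹(H) = 1.299
Φ⁻¹(FA) = -0.013
ln β = −½·[z(H)² − z(FA)²] = −0.5 × (1.687 − 0.000) = -0.8435

ln β = -0.84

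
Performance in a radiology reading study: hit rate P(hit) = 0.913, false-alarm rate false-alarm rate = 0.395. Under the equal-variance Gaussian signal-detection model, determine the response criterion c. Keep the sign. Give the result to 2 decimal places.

z(0.913) = 1.3595, z(0.395) = -0.2663
c = −½·[z(H) + z(FA)] = −0.5 × (1.3595 + (-0.2663)) = -0.5466
c < 0: the radiologist has a liberal response bias.

c = -0.55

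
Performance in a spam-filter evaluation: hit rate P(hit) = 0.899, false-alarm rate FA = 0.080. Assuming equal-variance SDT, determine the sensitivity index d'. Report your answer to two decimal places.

Φ⁻¹(H) = 1.276
Φ⁻¹(FA) = -1.405
d' = z(H) − z(FA) = 1.276 − (-1.405) = 2.681

d' = 2.68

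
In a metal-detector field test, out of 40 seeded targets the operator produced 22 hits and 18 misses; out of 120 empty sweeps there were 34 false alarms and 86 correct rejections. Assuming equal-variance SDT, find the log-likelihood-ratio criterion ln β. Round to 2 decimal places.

H = 22/40 = 0.5500
FA = 34/120 = 0.2833
z(H) = z(0.5500) = 0.126
z(FA) = z(0.2833) = -0.573
ln β = −½·[z(H)² − z(FA)²] = −0.5 × (0.016 − 0.328) = 0.156

ln β = 0.16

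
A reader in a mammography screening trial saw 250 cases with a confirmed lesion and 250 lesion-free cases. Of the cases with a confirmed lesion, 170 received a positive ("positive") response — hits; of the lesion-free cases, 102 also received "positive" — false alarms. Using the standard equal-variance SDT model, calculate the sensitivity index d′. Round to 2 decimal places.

H = 170/250 = 0.6800
FA = 102/250 = 0.4080
z(0.6800) = 0.4677, z(0.4080) = -0.2327
d' = z(H) − z(FA) = 0.4677 − (-0.2327) = 0.7004

d′ = 0.70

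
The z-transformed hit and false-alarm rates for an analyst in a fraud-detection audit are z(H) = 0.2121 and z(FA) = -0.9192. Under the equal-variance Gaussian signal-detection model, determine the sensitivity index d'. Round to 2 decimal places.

d' = 1.13

d' = z(H) − z(FA) = 0.2121 − (-0.9192) = 1.1313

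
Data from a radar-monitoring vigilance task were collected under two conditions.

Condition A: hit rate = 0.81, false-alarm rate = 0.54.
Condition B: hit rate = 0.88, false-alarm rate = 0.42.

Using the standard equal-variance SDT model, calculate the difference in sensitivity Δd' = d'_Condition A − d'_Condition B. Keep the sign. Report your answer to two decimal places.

Δd' = -0.60

Condition A: z(0.81) = 0.878, z(0.54) = 0.100, d' = 0.778
Condition B: z(0.88) = 1.175, z(0.42) = -0.202, d' = 1.377
Δd' = d'_Condition A − d'_Condition B = 0.778 − 1.377 = -0.599
Condition B has the higher sensitivity.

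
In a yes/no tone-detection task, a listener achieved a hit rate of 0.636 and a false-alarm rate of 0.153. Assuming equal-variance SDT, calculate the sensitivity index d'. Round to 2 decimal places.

z(H) = 0.3478
z(FA) = -1.0237
d' = z(H) − z(FA) = 0.3478 − (-1.0237) = 1.3715

d' = 1.37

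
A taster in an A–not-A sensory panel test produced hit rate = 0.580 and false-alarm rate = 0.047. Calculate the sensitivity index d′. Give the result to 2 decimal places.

z(H) = z(0.580) = 0.202
z(FA) = z(0.047) = -1.675
d' = z(H) − z(FA) = 0.202 − (-1.675) = 1.877

d′ = 1.88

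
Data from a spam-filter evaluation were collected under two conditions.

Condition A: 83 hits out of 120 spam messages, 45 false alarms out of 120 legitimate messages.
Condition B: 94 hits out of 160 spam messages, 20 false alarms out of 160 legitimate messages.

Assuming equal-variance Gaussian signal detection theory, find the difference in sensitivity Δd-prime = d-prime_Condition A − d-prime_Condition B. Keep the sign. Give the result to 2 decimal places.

Condition A: z(0.6917) = 0.501, z(0.3750) = -0.319, d' = 0.820
Condition B: z(0.5875) = 0.221, z(0.1250) = -1.150, d' = 1.371
Δd' = d'_Condition A − d'_Condition B = 0.820 − 1.371 = -0.551
Condition B has the higher sensitivity.

Δd-prime = -0.55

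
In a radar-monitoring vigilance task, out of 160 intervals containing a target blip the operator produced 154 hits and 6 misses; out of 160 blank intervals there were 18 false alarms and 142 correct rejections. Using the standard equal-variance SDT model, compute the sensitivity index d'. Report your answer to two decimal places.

d' = 2.99

H = 154/160 = 0.9625
FA = 18/160 = 0.1125
z(H) = z(0.9625) = 1.7805
z(FA) = z(0.1125) = -1.2133
d' = z(H) − z(FA) = 1.7805 − (-1.2133) = 2.9938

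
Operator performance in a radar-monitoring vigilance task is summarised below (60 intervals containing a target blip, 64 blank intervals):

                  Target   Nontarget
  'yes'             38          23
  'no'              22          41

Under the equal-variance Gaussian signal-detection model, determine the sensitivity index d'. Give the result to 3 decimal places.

d' = 0.701

H = 38/60 = 0.6333
FA = 23/64 = 0.3594
z(H) = 0.3406
z(FA) = -0.3601
d' = z(H) − z(FA) = 0.3406 − (-0.3601) = 0.7007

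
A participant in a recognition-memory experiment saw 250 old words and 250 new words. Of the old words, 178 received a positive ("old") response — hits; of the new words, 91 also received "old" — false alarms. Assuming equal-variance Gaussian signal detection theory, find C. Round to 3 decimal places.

H = 178/250 = 0.7120
FA = 91/250 = 0.3640
Φ⁻¹(0.7120) = 0.5592, Φ⁻¹(0.3640) = -0.3478
c = −½·[z(H) + z(FA)] = −0.5 × (0.5592 + (-0.3478)) = -0.1057
c < 0: the participant has a liberal response bias.

C = -0.106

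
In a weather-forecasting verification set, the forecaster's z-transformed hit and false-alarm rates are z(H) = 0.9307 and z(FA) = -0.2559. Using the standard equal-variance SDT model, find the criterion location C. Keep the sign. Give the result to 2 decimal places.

C = -0.34

c = −½·[z(H) + z(FA)] = −½·(0.9307 + (-0.2559)) = -0.3374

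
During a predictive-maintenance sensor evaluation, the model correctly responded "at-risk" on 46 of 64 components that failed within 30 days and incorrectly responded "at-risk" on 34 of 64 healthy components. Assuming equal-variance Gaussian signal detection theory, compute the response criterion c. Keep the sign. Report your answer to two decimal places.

H = 46/64 = 0.7188
FA = 34/64 = 0.5312
z(0.7188) = 0.579, z(0.5312) = 0.078
c = −½·[z(H) + z(FA)] = −0.5 × (0.579 + 0.078) = -0.3285

c = -0.33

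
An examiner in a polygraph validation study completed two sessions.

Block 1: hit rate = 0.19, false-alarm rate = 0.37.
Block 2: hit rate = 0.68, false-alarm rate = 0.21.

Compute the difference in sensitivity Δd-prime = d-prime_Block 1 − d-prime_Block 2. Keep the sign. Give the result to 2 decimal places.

Δd-prime = -1.82

Block 1: z(0.19) = -0.878, z(0.37) = -0.332, d' = -0.546
Block 2: z(0.68) = 0.468, z(0.21) = -0.806, d' = 1.274
Δd' = d'_Block 1 − d'_Block 2 = -0.546 − 1.274 = -1.820
Block 2 has the higher sensitivity.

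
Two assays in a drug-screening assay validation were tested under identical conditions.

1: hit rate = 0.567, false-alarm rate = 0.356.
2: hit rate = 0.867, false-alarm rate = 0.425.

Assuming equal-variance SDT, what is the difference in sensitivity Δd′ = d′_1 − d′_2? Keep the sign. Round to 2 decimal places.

1: z(0.567) = 0.169, z(0.356) = -0.369, d' = 0.538
2: z(0.867) = 1.112, z(0.425) = -0.189, d' = 1.301
Δd' = d'_1 − d'_2 = 0.538 − 1.301 = -0.763
2 has the higher sensitivity.

Δd′ = -0.76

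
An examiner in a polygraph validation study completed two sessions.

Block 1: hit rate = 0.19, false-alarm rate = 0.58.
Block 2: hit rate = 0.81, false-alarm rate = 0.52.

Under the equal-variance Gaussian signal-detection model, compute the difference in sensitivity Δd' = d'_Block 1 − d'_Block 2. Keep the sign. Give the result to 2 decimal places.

Block 1: z(0.19) = -0.878, z(0.58) = 0.202, d' = -1.080
Block 2: z(0.81) = 0.878, z(0.52) = 0.050, d' = 0.828
Δd' = d'_Block 1 − d'_Block 2 = -1.080 − 0.828 = -1.908
Block 2 has the higher sensitivity.

Δd' = -1.91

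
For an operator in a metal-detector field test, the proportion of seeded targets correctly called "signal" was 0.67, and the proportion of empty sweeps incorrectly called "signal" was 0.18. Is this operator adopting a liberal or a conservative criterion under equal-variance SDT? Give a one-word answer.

z(H) = 0.440, z(FA) = -0.915
c = −½·(z(H) + z(FA)) = 0.2375
c > 0 → conservative criterion (biased toward responding “no”).

conservative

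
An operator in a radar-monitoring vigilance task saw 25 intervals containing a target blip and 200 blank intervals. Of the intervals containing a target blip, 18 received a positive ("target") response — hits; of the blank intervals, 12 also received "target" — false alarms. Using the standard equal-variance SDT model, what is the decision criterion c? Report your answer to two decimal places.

H = 18/25 = 0.7200
FA = 12/200 = 0.0600
Φ⁻¹(0.7200) = 0.5828, Φ⁻¹(0.0600) = -1.5548
c = −½·[z(H) + z(FA)] = −0.5 × (0.5828 + (-1.5548)) = 0.4860

c = 0.49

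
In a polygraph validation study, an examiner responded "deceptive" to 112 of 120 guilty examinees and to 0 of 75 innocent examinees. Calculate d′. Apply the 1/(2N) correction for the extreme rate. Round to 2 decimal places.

The false-alarm rate is 0/75 = 0, so apply the 1/(2N) correction: FA → 1/(2·75) = 0.00667.
z(H) = z(0.93333) = 1.501
z(FA) = z(0.00667) = -2.475
d' = 1.501 − (-2.475) = 3.976

d′ = 3.98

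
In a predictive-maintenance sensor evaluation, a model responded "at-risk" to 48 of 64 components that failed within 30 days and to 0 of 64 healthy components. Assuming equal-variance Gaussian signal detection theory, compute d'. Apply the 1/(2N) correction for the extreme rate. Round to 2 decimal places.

d' = 3.09

The false-alarm rate is 0/64 = 0, so apply the 1/(2N) correction: FA → 1/(2·64) = 0.00781.
z(H) = z(0.75000) = 0.674
z(FA) = z(0.00781) = -2.418
d' = 0.674 − (-2.418) = 3.092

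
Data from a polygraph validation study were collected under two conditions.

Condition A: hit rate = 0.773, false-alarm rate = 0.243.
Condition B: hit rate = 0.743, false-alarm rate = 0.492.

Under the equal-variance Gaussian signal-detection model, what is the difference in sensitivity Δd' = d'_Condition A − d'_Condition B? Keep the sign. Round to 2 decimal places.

Condition A: z(0.773) = 0.749, z(0.243) = -0.697, d' = 1.446
Condition B: z(0.743) = 0.653, z(0.492) = -0.020, d' = 0.673
Δd' = d'_Condition A − d'_Condition B = 1.446 − 0.673 = 0.773
Condition A has the higher sensitivity.

Δd' = 0.77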